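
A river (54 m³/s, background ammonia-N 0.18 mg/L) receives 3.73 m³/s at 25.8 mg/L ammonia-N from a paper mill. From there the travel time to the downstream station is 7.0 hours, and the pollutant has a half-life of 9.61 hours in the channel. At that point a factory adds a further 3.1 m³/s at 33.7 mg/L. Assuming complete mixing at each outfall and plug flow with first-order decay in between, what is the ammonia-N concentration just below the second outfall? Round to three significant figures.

Mixed concentration C = ΣQC/ΣQ = (54.00·0.1800 + 3.730·25.80) / 57.73 = 106.0/57.73 = 1.835 mg/L; combined flow 57.73 m³/s.
Half-life 9.61 h → k = ln 2 / 9.61 = 0.07213 h⁻¹ = 1.731 d⁻¹.
Decay over the reach: 1.835·exp(−kt) = 1.835·0.6036 = 1.108 mg/L.
At the second outfall, C = (57.73·1.108 + 3.100·33.70) / (57.73 + 3.100) = 2.769 mg/L.

2.77 mg/L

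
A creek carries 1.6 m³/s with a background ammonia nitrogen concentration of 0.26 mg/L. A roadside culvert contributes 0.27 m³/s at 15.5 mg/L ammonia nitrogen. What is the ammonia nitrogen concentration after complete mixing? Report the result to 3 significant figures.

2.46 mg/L

Mass balance: C = (1.600·0.2600 + 0.2700·15.50) / 1.870 = 4.601/1.870 = 2.460 mg/L.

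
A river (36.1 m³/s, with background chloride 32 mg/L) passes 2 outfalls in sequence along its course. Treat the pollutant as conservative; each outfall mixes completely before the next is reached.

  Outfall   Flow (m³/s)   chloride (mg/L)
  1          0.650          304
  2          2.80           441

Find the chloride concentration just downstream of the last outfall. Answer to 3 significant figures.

65.4 mg/L

Outfall 1: combined Q = 36.75 m³/s; C = (36.10·32.00 + 0.6500·304.0)/36.75 = 36.81 mg/L.
Outfall 2: combined Q = 39.55 m³/s; C = (36.75·36.81 + 2.800·441.0)/39.55 = 65.43 mg/L.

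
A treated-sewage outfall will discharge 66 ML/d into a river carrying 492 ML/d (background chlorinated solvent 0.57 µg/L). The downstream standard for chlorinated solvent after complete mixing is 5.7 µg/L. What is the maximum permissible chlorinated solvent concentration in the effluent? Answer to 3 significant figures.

43.9 µg/L

At the limit, (Qr·Cr + Qe·Cₑ)/(Qr + Qe) = 5.7:
Cₑ = (558.0·5.7 − 492.0·0.5700) / 66.00 = 43.94 µg/L.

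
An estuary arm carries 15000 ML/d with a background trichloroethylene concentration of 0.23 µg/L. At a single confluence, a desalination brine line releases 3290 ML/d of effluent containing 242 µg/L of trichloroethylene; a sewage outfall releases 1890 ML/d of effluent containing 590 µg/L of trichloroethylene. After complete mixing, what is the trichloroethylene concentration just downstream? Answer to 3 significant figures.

Conservation of mass: C = (15000·0.2300 + 3290·242.0 + 1890·590.0) / 20180 = 1915000/20180 = 94.88 µg/L.

94.9 µg/L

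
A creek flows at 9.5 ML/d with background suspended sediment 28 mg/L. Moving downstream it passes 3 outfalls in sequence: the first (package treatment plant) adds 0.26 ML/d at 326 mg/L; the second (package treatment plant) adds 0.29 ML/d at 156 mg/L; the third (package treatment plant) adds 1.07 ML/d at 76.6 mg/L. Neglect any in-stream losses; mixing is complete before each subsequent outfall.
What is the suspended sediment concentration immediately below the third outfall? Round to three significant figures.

43.0 mg/L

Outfall 1: combined Q = 9.760 ML/d; C = (9.500·28.00 + 0.2600·326.0)/9.760 = 35.94 mg/L.
Outfall 2: combined Q = 10.05 ML/d; C = (9.760·35.94 + 0.2900·156.0)/10.05 = 39.40 mg/L.
Outfall 3: combined Q = 11.12 ML/d; C = (10.05·39.40 + 1.070·76.60)/11.12 = 42.98 mg/L.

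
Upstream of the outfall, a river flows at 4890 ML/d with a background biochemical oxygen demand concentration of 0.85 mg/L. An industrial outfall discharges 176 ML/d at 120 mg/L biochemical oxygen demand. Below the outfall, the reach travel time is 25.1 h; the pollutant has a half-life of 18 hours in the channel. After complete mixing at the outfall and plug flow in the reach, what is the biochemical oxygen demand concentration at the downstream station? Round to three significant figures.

1.90 mg/L

Mass balance: C = (4890·0.8500 + 176.0·120.0) / 5066 = 25280/5066 = 4.989 mg/L.
Half-life 18 h → k = ln 2 / 18 = 0.03851 h⁻¹ = 0.9242 d⁻¹.
First-order decay: C = 4.989·exp(−k·t) = 4.989·0.3804 = 1.898 mg/L.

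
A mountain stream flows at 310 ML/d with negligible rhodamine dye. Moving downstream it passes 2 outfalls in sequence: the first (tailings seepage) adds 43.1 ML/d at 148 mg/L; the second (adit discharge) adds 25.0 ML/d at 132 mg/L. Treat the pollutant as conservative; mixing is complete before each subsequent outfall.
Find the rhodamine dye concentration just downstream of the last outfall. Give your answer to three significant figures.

25.6 mg/L

Outfall 1: combined Q = 353.1 ML/d; C = (310.0·0 + 43.10·148.0)/353.1 = 18.07 mg/L.
Outfall 2: combined Q = 378.1 ML/d; C = (353.1·18.07 + 25.00·132.0)/378.1 = 25.60 mg/L.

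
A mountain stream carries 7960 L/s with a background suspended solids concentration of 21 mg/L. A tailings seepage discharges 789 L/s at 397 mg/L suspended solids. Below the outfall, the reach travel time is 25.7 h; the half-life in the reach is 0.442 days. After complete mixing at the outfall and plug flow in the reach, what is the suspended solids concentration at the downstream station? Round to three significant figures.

Conservation of mass: C = (7960·21.00 + 789.0·397.0) / 8749 = 480400/8749 = 54.91 mg/L.
Half-life 0.442 d → k = ln 2 / 0.442 = 1.568 d⁻¹.
Applying C = C₀e^(−kt): 54.91 × 0.1865 = 10.24 mg/L.

10.2 mg/L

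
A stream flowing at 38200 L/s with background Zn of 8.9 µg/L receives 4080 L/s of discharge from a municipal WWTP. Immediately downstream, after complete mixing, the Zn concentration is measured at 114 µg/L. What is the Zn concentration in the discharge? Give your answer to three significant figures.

Mass balance: 38200·8.900 + 4080·Cₑ = 42280·114.0
→ Cₑ = (42280·114.0 − 38200·8.900) / 4080 = 1098 µg/L.

1100 µg/L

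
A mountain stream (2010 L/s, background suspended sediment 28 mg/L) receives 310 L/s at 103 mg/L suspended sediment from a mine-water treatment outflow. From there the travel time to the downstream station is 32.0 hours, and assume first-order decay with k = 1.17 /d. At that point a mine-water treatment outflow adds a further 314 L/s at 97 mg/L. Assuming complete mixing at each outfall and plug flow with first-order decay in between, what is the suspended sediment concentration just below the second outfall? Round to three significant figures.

Conservation of mass: C = (2010·28.00 + 310.0·103.0) / 2320 = 88210/2320 = 38.02 mg/L; combined flow 2320 L/s.
Decay over the reach: 38.02·exp(−kt) = 38.02·0.2101 = 7.990 mg/L.
Second outfall: C = (2320·7.990 + 314.0·97.00)/2634 = 18.60 mg/L.

18.6 mg/L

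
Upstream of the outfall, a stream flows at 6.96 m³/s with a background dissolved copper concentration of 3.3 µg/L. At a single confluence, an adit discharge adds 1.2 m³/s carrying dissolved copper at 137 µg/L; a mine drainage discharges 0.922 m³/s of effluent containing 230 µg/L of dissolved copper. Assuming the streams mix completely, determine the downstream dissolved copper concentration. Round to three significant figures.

Mass balance: C = (6.960·3.300 + 1.200·137.0 + 0.9220·230.0) / 9.082 = 399.4/9.082 = 43.98 µg/L.

44.0 µg/L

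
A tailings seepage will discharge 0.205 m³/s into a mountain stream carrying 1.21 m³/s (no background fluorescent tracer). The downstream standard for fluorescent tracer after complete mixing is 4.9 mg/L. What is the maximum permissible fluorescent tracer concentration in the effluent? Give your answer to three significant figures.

At the limit, (Qr·Cr + Qe·Cₑ)/(Qr + Qe) = 4.9:
Cₑ = (1.415·4.9 − 1.210·0) / 0.2050 = 33.82 mg/L.

33.8 mg/L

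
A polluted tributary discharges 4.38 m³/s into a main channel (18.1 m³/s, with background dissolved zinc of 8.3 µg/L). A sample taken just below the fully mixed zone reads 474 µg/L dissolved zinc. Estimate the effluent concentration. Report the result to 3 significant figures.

Mass balance: 18.10·8.300 + 4.380·Cₑ = 22.48·474.0
→ Cₑ = (22.48·474.0 − 18.10·8.300) / 4.380 = 2398 µg/L.

2400 µg/L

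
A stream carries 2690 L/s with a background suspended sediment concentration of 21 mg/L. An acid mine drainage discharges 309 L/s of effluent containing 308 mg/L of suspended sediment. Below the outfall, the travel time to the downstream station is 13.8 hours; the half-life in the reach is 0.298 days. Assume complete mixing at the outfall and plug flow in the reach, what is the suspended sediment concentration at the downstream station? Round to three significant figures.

Conservation of mass: C = (2690·21.00 + 309.0·308.0) / 2999 = 151700/2999 = 50.57 mg/L.
Half-life 0.298 d → k = ln 2 / 0.298 = 2.326 d⁻¹.
After decay, C = 50.57 × e^(−kt) = 50.57 × 0.2625 = 13.28 mg/L.

13.3 mg/L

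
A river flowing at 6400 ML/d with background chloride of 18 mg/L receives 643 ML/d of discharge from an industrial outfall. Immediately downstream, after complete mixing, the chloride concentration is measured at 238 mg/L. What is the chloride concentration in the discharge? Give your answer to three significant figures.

Mass balance: 6400·18.00 + 643.0·Cₑ = 7043·238.0
→ Cₑ = (7043·238.0 − 6400·18.00) / 643.0 = 2428 mg/L.

2430 mg/L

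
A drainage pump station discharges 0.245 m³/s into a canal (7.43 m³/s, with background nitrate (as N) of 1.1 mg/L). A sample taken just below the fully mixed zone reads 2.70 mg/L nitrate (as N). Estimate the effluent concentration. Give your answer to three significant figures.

51.2 mg/L

Mass balance: 7.430·1.100 + 0.2450·Cₑ = 7.675·2.700
→ Cₑ = (7.675·2.700 − 7.430·1.100) / 0.2450 = 51.22 mg/L.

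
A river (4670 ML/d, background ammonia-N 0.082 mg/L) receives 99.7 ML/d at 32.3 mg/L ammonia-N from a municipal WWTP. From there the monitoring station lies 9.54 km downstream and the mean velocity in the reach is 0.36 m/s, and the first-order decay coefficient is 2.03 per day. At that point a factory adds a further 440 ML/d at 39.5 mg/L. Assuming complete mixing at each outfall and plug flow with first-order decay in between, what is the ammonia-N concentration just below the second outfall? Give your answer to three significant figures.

3.71 mg/L

Mixed concentration C = ΣQC/ΣQ = (4670·0.08200 + 99.70·32.30) / 4770 = 3603/4770 = 0.7554 mg/L; combined flow 4770 ML/d.
Travel time t = 9.54·1000 / 0.36 = 26500 s = 7.361 h.
First-order decay: C = 0.7554·exp(−k·t) = 0.7554·0.5365 = 0.4053 mg/L.
Second outfall: C = (4770·0.4053 + 440.0·39.50)/5210 = 3.707 mg/L.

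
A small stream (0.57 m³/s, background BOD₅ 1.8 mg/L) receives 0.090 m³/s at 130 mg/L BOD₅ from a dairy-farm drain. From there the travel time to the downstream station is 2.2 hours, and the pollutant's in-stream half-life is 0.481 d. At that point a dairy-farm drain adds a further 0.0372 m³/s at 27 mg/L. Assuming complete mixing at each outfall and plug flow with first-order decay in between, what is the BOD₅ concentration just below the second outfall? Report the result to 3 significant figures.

After mixing, C = (0.5700·1.800 + 0.09000·130.0) / 0.6600 = 12.73/0.6600 = 19.28 mg/L; combined flow 0.6600 m³/s.
Half-life 0.481 d → k = ln 2 / 0.481 = 1.441 d⁻¹.
First-order decay: C = 19.28·exp(−k·t) = 19.28·0.8763 = 16.90 mg/L.
At the second outfall, C = (0.6600·16.90 + 0.03720·27.00) / (0.6600 + 0.03720) = 17.43 mg/L.

17.4 mg/L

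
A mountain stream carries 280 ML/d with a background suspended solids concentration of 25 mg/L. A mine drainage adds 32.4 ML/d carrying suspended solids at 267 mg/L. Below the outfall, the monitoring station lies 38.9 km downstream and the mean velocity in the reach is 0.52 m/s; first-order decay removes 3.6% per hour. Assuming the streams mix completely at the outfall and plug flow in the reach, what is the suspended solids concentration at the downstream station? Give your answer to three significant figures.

23.4 mg/L

Flow-weighted average: C = (280.0·25.00 + 32.40·267.0) / 312.4 = 15650/312.4 = 50.10 mg/L.
Travel time t = 38.9·1000 / 0.52 = 74810 s = 20.78 h.
3.6%/h lost → k = −ln(1 − 0.036) = 0.03666 h⁻¹.
After decay, C = 50.10 × e^(−kt) = 50.10 × 0.4668 = 23.39 mg/L.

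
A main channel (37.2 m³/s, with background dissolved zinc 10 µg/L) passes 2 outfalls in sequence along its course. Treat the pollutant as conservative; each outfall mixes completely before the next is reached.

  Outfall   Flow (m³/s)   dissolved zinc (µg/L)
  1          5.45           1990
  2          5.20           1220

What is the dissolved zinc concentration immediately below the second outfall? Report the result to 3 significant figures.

367 µg/L

Outfall 1: combined Q = 42.65 m³/s; C = (37.20·10.00 + 5.450·1990)/42.65 = 263.0 µg/L.
Outfall 2: combined Q = 47.85 m³/s; C = (42.65·263.0 + 5.200·1220)/47.85 = 367.0 µg/L.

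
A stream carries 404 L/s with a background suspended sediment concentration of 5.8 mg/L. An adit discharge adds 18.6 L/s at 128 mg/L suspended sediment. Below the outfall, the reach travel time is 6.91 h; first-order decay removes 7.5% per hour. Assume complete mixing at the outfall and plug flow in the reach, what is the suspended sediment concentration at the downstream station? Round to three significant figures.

Conservation of mass: C = (404.0·5.800 + 18.60·128.0) / 422.6 = 4724/422.6 = 11.18 mg/L.
7.5%/h lost → k = −ln(1 − 0.075) = 0.07796 h⁻¹.
Applying C = C₀e^(−kt): 11.18 × 0.5835 = 6.523 mg/L.

6.52 mg/L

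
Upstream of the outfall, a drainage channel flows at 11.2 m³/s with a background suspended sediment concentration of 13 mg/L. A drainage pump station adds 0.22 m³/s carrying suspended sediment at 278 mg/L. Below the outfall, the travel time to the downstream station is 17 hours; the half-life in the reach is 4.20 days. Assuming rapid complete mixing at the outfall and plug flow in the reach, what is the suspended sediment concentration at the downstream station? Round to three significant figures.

16.1 mg/L

After mixing, C = (11.20·13.00 + 0.2200·278.0) / 11.42 = 206.8/11.42 = 18.11 mg/L.
Half-life 4.20 d → k = ln 2 / 4.20 = 0.1650 d⁻¹.
First-order decay: C = 18.11·exp(−k·t) = 18.11·0.8897 = 16.11 mg/L.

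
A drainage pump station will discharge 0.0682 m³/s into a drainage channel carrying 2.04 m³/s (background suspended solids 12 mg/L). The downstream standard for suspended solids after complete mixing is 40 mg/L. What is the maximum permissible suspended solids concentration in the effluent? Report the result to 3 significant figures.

At the limit, (Qr·Cr + Qe·Cₑ)/(Qr + Qe) = 40:
Cₑ = (2.108·40 − 2.040·12.00) / 0.06820 = 877.5 mg/L.

878 mg/L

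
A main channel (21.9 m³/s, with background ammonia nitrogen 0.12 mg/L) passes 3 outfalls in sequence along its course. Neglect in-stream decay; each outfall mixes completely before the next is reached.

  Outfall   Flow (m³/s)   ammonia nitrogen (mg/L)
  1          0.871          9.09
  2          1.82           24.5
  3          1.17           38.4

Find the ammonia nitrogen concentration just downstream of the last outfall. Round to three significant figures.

After outfall 1: Q = 21.90 + 0.8710 = 22.77 m³/s; C = (21.90·0.1200 + 0.8710·9.090)/22.77 = 0.4631 mg/L.
After outfall 2: Q = 22.77 + 1.820 = 24.59 m³/s; C = (22.77·0.4631 + 1.820·24.50)/24.59 = 2.242 mg/L.
After outfall 3: Q = 24.59 + 1.170 = 25.76 m³/s; C = (24.59·2.242 + 1.170·38.40)/25.76 = 3.884 mg/L.

3.88 mg/L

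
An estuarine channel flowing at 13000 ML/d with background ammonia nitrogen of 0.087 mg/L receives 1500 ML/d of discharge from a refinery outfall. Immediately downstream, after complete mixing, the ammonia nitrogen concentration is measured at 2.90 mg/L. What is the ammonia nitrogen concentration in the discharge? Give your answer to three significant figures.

Mass balance: 13000·0.08700 + 1500·Cₑ = 14500·2.900
→ Cₑ = (14500·2.900 − 13000·0.08700) / 1500 = 27.28 mg/L.

27.3 mg/L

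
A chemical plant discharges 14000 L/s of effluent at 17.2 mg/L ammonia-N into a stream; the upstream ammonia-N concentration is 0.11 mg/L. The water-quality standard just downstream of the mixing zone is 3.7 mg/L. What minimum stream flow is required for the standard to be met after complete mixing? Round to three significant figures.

52600 L/s

Set C_mix = 3.7: (Q·0.1100 + 14000·17.20) / (Q + 14000) = 3.7
→ Q = 14000·(17.20 − 3.7)/(3.7 − 0.1100) = 52650 L/s.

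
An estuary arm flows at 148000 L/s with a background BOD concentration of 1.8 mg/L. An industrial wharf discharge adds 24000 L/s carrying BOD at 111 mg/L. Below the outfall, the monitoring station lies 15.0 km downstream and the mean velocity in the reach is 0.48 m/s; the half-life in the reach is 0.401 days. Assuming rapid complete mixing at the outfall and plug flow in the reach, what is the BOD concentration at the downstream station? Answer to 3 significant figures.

9.12 mg/L

Flow-weighted average: C = (148000·1.800 + 24000·111.0) / 172000 = 2930000/172000 = 17.04 mg/L.
Travel time t = 15.0·1000 / 0.48 = 31250 s = 8.681 h.
Half-life 0.401 d → k = ln 2 / 0.401 = 1.729 d⁻¹.
First-order decay: C = 17.04·exp(−k·t) = 17.04·0.5352 = 9.118 mg/L.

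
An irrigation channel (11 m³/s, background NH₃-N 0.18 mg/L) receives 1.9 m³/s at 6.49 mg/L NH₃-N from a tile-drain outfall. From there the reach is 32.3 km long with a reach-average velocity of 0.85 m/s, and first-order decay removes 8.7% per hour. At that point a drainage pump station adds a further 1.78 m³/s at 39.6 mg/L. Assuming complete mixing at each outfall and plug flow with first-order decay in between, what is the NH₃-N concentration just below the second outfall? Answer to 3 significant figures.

5.17 mg/L

Mixed concentration C = ΣQC/ΣQ = (11.00·0.1800 + 1.900·6.490) / 12.90 = 14.31/12.90 = 1.109 mg/L; combined flow 12.90 m³/s.
Travel time t = 32.3·1000 / 0.85 = 38000 s = 10.56 h.
8.7%/h lost → k = −ln(1 − 0.087) = 0.09102 h⁻¹.
First-order decay: C = 1.109·exp(−k·t) = 1.109·0.3826 = 0.4245 mg/L.
At the second outfall, C = (12.90·0.4245 + 1.780·39.60) / (12.90 + 1.780) = 5.175 mg/L.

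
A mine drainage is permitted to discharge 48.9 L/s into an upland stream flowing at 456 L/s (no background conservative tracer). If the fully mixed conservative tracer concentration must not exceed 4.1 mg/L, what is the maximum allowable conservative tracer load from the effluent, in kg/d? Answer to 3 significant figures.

Mass balance at the limit: 456.0·0 + 48.90·Cₑ = 504.9·4.1 → Cₑ = 42.33 mg/L.
48.90 L/s = 0.04890 m³/s. Load = 0.04890 m³/s × 42.33 g/m³ × 86 400 s/d = 178.9 kg/d.

179 kg/d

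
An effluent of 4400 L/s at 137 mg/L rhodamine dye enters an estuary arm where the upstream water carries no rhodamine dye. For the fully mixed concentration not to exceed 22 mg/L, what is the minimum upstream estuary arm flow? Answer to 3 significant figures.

Set C_mix = 22: (Q·0 + 4400·137.0) / (Q + 4400) = 22
→ Q = 4400·(137.0 − 22)/(22 − 0) = 23000 L/s.

23000 L/s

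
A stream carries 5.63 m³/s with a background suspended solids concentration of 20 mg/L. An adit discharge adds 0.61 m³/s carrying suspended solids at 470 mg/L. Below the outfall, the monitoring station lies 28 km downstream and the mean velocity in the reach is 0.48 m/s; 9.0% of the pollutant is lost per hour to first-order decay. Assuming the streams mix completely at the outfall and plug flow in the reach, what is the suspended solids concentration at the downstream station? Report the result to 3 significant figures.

13.9 mg/L

Conservation of mass: C = (5.630·20.00 + 0.6100·470.0) / 6.240 = 399.3/6.240 = 63.99 mg/L.
Travel time t = 28·1000 / 0.48 = 58330 s = 16.20 h.
9.0%/h lost → k = −ln(1 − 0.09) = 0.09431 h⁻¹.
First-order decay: C = 63.99·exp(−k·t) = 63.99·0.2169 = 13.88 mg/L.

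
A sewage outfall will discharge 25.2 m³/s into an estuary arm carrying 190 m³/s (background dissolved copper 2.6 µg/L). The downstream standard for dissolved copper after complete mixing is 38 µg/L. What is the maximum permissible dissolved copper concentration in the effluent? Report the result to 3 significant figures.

305 µg/L

At the limit, (Qr·Cr + Qe·Cₑ)/(Qr + Qe) = 38:
Cₑ = (215.2·38 − 190.0·2.600) / 25.20 = 304.9 µg/L.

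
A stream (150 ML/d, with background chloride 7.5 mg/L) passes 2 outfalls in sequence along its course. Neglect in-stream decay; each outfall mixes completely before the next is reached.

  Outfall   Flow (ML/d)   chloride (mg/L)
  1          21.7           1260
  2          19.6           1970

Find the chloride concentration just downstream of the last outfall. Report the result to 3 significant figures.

Below outfall 1: Q → 171.7 ML/d, C = (150.0·7.500 + 21.70·1260)/171.7 = 165.8 mg/L.
Below outfall 2: Q → 191.3 ML/d, C = (171.7·165.8 + 19.60·1970)/191.3 = 350.6 mg/L.

351 mg/L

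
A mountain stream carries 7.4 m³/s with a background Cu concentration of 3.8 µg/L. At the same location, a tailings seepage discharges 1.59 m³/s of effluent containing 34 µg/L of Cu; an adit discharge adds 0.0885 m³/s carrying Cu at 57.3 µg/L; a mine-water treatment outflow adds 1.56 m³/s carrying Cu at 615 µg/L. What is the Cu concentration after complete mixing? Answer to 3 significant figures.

98.4 µg/L

After mixing, C = (7.400·3.800 + 1.590·34.00 + 0.08850·57.30 + 1.560·615.0) / 10.64 = 1047/10.64 = 98.38 µg/L.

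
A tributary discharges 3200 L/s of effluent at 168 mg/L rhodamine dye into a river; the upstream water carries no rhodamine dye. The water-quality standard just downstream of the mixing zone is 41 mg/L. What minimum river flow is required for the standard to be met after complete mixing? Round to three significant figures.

9910 L/s

Set C_mix = 41: (Q·0 + 3200·168.0) / (Q + 3200) = 41
→ Q = 3200·(168.0 − 41)/(41 − 0) = 9912 L/s.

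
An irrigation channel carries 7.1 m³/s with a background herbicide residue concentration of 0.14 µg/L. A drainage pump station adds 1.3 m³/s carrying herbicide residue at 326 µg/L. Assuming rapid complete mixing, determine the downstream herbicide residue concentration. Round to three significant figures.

Mixed concentration C = ΣQC/ΣQ = (7.100·0.1400 + 1.300·326.0) / 8.400 = 424.8/8.400 = 50.57 µg/L.

50.6 µg/L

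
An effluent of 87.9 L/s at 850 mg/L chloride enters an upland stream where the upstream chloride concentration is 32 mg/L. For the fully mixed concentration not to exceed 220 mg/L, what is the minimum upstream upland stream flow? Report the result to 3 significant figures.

Set C_mix = 220: (Q·32.00 + 87.90·850.0) / (Q + 87.90) = 220
→ Q = 87.90·(850.0 − 220)/(220 − 32.00) = 294.6 L/s.

295 L/s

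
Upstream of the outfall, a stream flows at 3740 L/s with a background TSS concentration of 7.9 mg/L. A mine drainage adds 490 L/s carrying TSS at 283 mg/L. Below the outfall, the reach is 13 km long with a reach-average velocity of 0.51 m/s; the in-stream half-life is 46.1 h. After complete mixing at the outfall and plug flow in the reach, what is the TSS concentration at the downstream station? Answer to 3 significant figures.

Mass balance: C = (3740·7.900 + 490.0·283.0) / 4230 = 168200/4230 = 39.77 mg/L.
Travel time t = 13·1000 / 0.51 = 25490 s = 7.081 h.
Half-life 46.1 h → k = ln 2 / 46.1 = 0.01504 h⁻¹ = 0.3609 d⁻¹.
Applying C = C₀e^(−kt): 39.77 × 0.8990 = 35.75 mg/L.

35.8 mg/L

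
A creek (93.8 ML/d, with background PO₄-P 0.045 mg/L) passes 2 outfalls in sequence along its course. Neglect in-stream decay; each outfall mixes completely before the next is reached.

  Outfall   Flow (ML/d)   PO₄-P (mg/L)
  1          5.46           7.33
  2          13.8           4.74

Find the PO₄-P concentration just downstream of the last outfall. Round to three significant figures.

After outfall 1: Q = 93.80 + 5.460 = 99.26 ML/d; C = (93.80·0.04500 + 5.460·7.330)/99.26 = 0.4457 mg/L.
After outfall 2: Q = 99.26 + 13.80 = 113.1 ML/d; C = (99.26·0.4457 + 13.80·4.740)/113.1 = 0.9699 mg/L.

0.970 mg/L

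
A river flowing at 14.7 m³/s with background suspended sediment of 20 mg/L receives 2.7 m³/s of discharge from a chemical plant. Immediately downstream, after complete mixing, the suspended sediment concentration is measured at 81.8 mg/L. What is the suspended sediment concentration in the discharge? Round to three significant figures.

Mass balance: 14.70·20.00 + 2.700·Cₑ = 17.40·81.80
→ Cₑ = (17.40·81.80 − 14.70·20.00) / 2.700 = 418.3 mg/L.

418 mg/L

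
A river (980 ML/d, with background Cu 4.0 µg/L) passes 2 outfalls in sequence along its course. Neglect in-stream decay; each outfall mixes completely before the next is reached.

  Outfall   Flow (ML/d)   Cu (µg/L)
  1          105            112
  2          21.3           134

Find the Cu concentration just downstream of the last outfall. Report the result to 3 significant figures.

After outfall 1: Q = 980.0 + 105.0 = 1085 ML/d; C = (980.0·4.000 + 105.0·112.0)/1085 = 14.45 µg/L.
After outfall 2: Q = 1085 + 21.30 = 1106 ML/d; C = (1085·14.45 + 21.30·134.0)/1106 = 16.75 µg/L.

16.8 µg/L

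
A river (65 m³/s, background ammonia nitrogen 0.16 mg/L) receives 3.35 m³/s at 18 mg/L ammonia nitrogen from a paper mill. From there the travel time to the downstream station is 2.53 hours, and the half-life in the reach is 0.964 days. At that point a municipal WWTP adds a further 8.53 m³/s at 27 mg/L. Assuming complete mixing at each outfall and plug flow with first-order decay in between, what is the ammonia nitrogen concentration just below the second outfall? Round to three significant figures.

3.85 mg/L

After mixing, C = (65.00·0.1600 + 3.350·18.00) / 68.35 = 70.70/68.35 = 1.034 mg/L; combined flow 68.35 m³/s.
Half-life 0.964 d → k = ln 2 / 0.964 = 0.7190 d⁻¹.
Applying C = C₀e^(−kt): 1.034 × 0.9270 = 0.9589 mg/L.
Second outfall: C = (68.35·0.9589 + 8.530·27.00)/76.88 = 3.848 mg/L.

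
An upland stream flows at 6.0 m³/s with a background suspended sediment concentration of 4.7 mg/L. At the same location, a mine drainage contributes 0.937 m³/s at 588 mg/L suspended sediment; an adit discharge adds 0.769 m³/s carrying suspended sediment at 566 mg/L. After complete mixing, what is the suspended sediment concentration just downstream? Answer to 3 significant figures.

132 mg/L

Conservation of mass: C = (6.000·4.700 + 0.9370·588.0 + 0.7690·566.0) / 7.706 = 1014/7.706 = 131.6 mg/L.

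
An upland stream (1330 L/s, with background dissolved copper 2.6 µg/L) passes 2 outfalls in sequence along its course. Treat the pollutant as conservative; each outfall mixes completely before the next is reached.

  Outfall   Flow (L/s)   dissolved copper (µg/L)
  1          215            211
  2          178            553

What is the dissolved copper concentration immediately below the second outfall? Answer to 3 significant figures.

85.5 µg/L

After outfall 1: Q = 1330 + 215.0 = 1545 L/s; C = (1330·2.600 + 215.0·211.0)/1545 = 31.60 µg/L.
After outfall 2: Q = 1545 + 178.0 = 1723 L/s; C = (1545·31.60 + 178.0·553.0)/1723 = 85.47 µg/L.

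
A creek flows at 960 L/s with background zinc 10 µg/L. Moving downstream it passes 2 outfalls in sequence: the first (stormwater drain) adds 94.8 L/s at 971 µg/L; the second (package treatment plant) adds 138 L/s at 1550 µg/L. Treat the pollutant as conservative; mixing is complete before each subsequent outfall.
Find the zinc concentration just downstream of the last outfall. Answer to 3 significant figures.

After outfall 1: Q = 960.0 + 94.80 = 1055 L/s; C = (960.0·10.00 + 94.80·971.0)/1055 = 96.37 µg/L.
After outfall 2: Q = 1055 + 138.0 = 1193 L/s; C = (1055·96.37 + 138.0·1550)/1193 = 264.5 µg/L.

265 µg/L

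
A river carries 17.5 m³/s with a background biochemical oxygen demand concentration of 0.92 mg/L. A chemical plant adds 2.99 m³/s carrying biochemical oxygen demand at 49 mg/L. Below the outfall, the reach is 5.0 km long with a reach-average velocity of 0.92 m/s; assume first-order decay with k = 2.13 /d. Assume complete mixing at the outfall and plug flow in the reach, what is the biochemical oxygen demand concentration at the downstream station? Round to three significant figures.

Mass balance: C = (17.50·0.9200 + 2.990·49.00) / 20.49 = 162.6/20.49 = 7.936 mg/L.
Travel time t = 5.0·1000 / 0.92 = 5435 s = 1.510 h.
After decay, C = 7.936 × e^(−kt) = 7.936 × 0.8746 = 6.941 mg/L.

6.94 mg/L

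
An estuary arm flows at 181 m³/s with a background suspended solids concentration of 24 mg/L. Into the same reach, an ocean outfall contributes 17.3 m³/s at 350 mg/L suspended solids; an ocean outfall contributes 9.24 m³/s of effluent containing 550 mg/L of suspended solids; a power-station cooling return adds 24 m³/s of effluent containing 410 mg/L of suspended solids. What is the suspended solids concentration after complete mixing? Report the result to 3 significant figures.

Mass balance: C = (181.0·24.00 + 17.30·350.0 + 9.240·550.0 + 24.00·410.0) / 231.5 = 25320/231.5 = 109.4 mg/L.

109 mg/L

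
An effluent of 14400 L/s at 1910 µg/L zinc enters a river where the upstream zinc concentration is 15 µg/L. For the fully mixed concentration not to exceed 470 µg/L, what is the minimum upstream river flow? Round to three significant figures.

45600 L/s

Set C_mix = 470: (Q·15.00 + 14400·1910) / (Q + 14400) = 470
→ Q = 14400·(1910 − 470)/(470 − 15.00) = 45570 L/s.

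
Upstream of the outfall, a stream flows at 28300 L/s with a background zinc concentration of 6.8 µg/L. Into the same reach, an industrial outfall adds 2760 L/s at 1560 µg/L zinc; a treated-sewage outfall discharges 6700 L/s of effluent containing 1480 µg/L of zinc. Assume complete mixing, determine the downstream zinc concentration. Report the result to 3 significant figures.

Mixed concentration C = ΣQC/ΣQ = (28300·6.800 + 2760·1560 + 6700·1480) / 37760 = 14410000/37760 = 381.7 µg/L.

382 µg/L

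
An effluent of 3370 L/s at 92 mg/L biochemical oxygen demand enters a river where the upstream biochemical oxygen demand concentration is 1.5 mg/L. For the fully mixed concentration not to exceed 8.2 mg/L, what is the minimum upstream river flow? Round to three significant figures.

42200 L/s

Set C_mix = 8.2: (Q·1.500 + 3370·92.00) / (Q + 3370) = 8.2
→ Q = 3370·(92.00 − 8.2)/(8.2 − 1.500) = 42150 L/s.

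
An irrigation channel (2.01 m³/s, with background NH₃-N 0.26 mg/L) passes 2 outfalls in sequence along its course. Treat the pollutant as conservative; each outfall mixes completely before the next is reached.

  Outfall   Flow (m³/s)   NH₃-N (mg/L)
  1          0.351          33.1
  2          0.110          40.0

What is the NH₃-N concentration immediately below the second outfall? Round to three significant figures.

Below outfall 1: Q → 2.361 m³/s, C = (2.010·0.2600 + 0.3510·33.10)/2.361 = 5.142 mg/L.
Below outfall 2: Q → 2.471 m³/s, C = (2.361·5.142 + 0.1100·40.00)/2.471 = 6.694 mg/L.

6.69 mg/L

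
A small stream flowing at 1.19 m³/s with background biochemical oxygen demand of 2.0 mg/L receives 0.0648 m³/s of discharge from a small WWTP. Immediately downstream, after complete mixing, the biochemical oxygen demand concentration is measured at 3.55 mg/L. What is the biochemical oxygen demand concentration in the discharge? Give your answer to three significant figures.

32.0 mg/L

Mass balance: 1.190·2.000 + 0.06480·Cₑ = 1.255·3.550
→ Cₑ = (1.255·3.550 − 1.190·2.000) / 0.06480 = 32.01 mg/L.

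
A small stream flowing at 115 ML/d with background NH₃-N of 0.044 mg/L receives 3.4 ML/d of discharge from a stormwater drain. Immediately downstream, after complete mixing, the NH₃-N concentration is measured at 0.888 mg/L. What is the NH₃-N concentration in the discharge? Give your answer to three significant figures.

Mass balance: 115.0·0.04400 + 3.400·Cₑ = 118.4·0.8880
→ Cₑ = (118.4·0.8880 − 115.0·0.04400) / 3.400 = 29.44 mg/L.

29.4 mg/L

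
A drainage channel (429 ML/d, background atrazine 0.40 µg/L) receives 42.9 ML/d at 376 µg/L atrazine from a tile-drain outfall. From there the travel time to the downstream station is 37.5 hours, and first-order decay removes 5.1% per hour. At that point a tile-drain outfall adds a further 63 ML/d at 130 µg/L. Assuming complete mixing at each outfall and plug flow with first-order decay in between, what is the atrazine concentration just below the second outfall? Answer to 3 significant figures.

19.6 µg/L

Mixed concentration C = ΣQC/ΣQ = (429.0·0.4000 + 42.90·376.0) / 471.9 = 16300/471.9 = 34.55 µg/L; combined flow 471.9 ML/d.
5.1%/h lost → k = −ln(1 − 0.051) = 0.05235 h⁻¹.
Decay over the reach: 34.55·exp(−kt) = 34.55·0.1404 = 4.851 µg/L.
Second outfall: C = (471.9·4.851 + 63.00·130.0)/534.9 = 19.59 µg/L.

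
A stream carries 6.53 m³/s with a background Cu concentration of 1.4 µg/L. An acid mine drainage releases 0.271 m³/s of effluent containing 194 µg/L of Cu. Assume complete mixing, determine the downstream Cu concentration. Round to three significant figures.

9.07 µg/L

Mixed concentration C = ΣQC/ΣQ = (6.530·1.400 + 0.2710·194.0) / 6.801 = 61.72/6.801 = 9.075 µg/L.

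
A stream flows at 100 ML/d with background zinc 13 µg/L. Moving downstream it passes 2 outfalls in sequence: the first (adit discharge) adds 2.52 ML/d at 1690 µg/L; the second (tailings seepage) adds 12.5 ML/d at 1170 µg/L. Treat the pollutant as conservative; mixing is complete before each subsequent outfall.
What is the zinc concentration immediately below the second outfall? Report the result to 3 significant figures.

175 µg/L

Outfall 1: combined Q = 102.5 ML/d; C = (100.0·13.00 + 2.520·1690)/102.5 = 54.22 µg/L.
Outfall 2: combined Q = 115.0 ML/d; C = (102.5·54.22 + 12.50·1170)/115.0 = 175.5 µg/L.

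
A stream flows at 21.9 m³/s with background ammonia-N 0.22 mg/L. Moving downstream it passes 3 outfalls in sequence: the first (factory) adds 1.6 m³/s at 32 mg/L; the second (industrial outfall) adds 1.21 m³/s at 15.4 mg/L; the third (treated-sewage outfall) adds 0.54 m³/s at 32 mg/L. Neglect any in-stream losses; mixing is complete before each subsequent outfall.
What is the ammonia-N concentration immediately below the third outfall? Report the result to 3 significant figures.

3.64 mg/L

Below outfall 1: Q → 23.50 m³/s, C = (21.90·0.2200 + 1.600·32.00)/23.50 = 2.384 mg/L.
Below outfall 2: Q → 24.71 m³/s, C = (23.50·2.384 + 1.210·15.40)/24.71 = 3.021 mg/L.
Below outfall 3: Q → 25.25 m³/s, C = (24.71·3.021 + 0.5400·32.00)/25.25 = 3.641 mg/L.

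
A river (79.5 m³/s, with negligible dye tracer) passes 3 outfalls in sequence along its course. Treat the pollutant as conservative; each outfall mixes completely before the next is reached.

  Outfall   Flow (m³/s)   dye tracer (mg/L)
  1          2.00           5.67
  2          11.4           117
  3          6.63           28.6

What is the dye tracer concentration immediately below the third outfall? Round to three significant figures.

Outfall 1: combined Q = 81.50 m³/s; C = (79.50·0 + 2.000·5.670)/81.50 = 0.1391 mg/L.
Outfall 2: combined Q = 92.90 m³/s; C = (81.50·0.1391 + 11.40·117.0)/92.90 = 14.48 mg/L.
Outfall 3: combined Q = 99.53 m³/s; C = (92.90·14.48 + 6.630·28.60)/99.53 = 15.42 mg/L.

15.4 mg/L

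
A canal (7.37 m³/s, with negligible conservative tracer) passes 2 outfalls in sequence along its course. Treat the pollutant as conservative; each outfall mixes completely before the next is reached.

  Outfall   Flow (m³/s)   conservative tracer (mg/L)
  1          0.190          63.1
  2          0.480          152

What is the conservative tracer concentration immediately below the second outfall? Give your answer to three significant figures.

Below outfall 1: Q → 7.560 m³/s, C = (7.370·0 + 0.1900·63.10)/7.560 = 1.586 mg/L.
Below outfall 2: Q → 8.040 m³/s, C = (7.560·1.586 + 0.4800·152.0)/8.040 = 10.57 mg/L.

10.6 mg/L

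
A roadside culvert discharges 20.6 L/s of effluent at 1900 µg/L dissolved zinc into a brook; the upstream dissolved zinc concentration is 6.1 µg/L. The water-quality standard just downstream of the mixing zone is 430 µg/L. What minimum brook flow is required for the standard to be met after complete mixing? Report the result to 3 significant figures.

Set C_mix = 430: (Q·6.100 + 20.60·1900) / (Q + 20.60) = 430
→ Q = 20.60·(1900 − 430)/(430 − 6.100) = 71.44 L/s.

71.4 L/s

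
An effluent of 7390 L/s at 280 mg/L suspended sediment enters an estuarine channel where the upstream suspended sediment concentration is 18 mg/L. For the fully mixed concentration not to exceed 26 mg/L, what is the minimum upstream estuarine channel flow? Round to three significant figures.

235000 L/s

Set C_mix = 26: (Q·18.00 + 7390·280.0) / (Q + 7390) = 26
→ Q = 7390·(280.0 − 26)/(26 − 18.00) = 234600 L/s.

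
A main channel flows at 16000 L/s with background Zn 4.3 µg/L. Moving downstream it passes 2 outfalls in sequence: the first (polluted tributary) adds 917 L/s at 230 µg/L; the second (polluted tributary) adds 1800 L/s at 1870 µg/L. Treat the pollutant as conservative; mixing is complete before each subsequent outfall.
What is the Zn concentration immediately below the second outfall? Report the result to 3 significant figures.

195 µg/L

After outfall 1: Q = 16000 + 917.0 = 16920 L/s; C = (16000·4.300 + 917.0·230.0)/16920 = 16.53 µg/L.
After outfall 2: Q = 16920 + 1800 = 18720 L/s; C = (16920·16.53 + 1800·1870)/18720 = 194.8 µg/L.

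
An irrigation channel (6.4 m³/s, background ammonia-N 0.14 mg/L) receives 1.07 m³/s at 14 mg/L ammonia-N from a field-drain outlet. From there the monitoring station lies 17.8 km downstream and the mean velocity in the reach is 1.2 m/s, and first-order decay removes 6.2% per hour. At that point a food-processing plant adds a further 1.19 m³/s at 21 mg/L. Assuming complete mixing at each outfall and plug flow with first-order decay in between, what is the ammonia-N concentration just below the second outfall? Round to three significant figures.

4.29 mg/L

Mass balance: C = (6.400·0.1400 + 1.070·14.00) / 7.470 = 15.88/7.470 = 2.125 mg/L; combined flow 7.470 m³/s.
Travel time t = 17.8·1000 / 1.2 = 14830 s = 4.120 h.
6.2%/h lost → k = −ln(1 − 0.062) = 0.06401 h⁻¹.
First-order decay: C = 2.125·exp(−k·t) = 2.125·0.7682 = 1.633 mg/L.
At the second outfall, C = (7.470·1.633 + 1.190·21.00) / (7.470 + 1.190) = 4.294 mg/L.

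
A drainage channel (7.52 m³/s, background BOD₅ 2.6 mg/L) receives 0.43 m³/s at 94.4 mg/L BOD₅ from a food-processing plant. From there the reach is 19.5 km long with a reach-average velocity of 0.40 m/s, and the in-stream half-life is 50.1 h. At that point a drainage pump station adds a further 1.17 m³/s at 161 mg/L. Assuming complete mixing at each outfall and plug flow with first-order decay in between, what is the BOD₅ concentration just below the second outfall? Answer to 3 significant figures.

Conservation of mass: C = (7.520·2.600 + 0.4300·94.40) / 7.950 = 60.14/7.950 = 7.565 mg/L; combined flow 7.950 m³/s.
Travel time t = 19.5·1000 / 0.40 = 48750 s = 13.54 h.
Half-life 50.1 h → k = ln 2 / 50.1 = 0.01384 h⁻¹ = 0.3320 d⁻¹.
First-order decay: C = 7.565·exp(−k·t) = 7.565·0.8292 = 6.273 mg/L.
Second outfall: C = (7.950·6.273 + 1.170·161.0)/9.120 = 26.12 mg/L.

26.1 mg/L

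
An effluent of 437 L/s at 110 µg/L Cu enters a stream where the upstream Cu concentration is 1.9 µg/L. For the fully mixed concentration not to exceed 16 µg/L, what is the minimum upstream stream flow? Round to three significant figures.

Set C_mix = 16: (Q·1.900 + 437.0·110.0) / (Q + 437.0) = 16
→ Q = 437.0·(110.0 − 16)/(16 − 1.900) = 2913 L/s.

2910 L/s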